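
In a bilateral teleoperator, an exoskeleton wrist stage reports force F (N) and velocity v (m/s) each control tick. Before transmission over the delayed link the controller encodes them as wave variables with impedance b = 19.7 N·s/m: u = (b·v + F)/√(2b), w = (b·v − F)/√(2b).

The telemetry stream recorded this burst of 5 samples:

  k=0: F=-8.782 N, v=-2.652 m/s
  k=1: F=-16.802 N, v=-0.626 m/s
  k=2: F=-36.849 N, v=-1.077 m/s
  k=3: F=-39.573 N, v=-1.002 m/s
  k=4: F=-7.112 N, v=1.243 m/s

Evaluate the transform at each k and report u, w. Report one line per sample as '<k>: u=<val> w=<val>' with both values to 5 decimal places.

k=0: b·v=19.7×(-2.652)=-52.24440; √(2b)=6.27694; u=(-52.24440+(-8.782))/6.27694=-9.72231, w=(-52.24440−(-8.782))/6.27694=-6.92414
k=1: b·v=19.7×(-0.626)=-12.33220; √(2b)=6.27694; u=(-12.33220+(-16.802))/6.27694=-4.64146, w=(-12.33220−(-16.802))/6.27694=0.71210
k=2: b·v=19.7×(-1.077)=-21.21690; √(2b)=6.27694; u=(-21.21690+(-36.849))/6.27694=-9.25067, w=(-21.21690−(-36.849))/6.27694=2.49040
k=3: b·v=19.7×(-1.002)=-19.73940; √(2b)=6.27694; u=(-19.73940+(-39.573))/6.27694=-9.44925, w=(-19.73940−(-39.573))/6.27694=3.15976
k=4: b·v=19.7×1.243=24.48710; √(2b)=6.27694; u=(24.48710+(-7.112))/6.27694=2.76808, w=(24.48710−(-7.112))/6.27694=5.03416

0: u=-9.72231 w=-6.92414
1: u=-4.64146 w=0.71210
2: u=-9.25067 w=2.49040
3: u=-9.44925 w=3.15976
4: u=2.76808 w=5.03416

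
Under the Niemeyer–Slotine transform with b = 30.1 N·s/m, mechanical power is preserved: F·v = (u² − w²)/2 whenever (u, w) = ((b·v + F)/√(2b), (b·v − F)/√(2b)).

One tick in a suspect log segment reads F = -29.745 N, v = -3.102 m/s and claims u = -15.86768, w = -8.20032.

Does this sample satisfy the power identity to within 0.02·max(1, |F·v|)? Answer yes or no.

F·v = (-29.745)×(-3.102) = 92.26899 W.
(u² − w²)/2 = (251.78327 − 67.24525)/2 = 92.26901 W.
|Δ| = 0.00002;  2% of max(1, |F·v|) = 1.84538.

yes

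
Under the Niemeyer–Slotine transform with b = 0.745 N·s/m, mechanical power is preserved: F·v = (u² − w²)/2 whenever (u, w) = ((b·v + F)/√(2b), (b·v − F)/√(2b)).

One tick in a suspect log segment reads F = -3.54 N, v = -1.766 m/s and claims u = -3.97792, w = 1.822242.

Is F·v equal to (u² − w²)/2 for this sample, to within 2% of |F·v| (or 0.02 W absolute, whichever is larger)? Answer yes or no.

F·v = (-3.54)×(-1.766) = 6.251640 W.
(u² − w²)/2 = (15.823848 − 3.320566)/2 = 6.251641 W.
|Δ| = 0.000001;  2% of max(1, |F·v|) = 0.125033.

yes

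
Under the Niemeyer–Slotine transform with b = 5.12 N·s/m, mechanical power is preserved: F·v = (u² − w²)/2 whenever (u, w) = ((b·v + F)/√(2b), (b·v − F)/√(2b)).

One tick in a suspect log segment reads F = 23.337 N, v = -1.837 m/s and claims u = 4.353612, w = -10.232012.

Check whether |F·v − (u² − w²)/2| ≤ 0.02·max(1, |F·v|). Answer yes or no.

F·v = 23.337×(-1.837) = -42.870069 W.
(u² − w²)/2 = (18.953937 − 104.694070)/2 = -42.870066 W.
|Δ| = 0.000003;  2% of max(1, |F·v|) = 0.857401.

yes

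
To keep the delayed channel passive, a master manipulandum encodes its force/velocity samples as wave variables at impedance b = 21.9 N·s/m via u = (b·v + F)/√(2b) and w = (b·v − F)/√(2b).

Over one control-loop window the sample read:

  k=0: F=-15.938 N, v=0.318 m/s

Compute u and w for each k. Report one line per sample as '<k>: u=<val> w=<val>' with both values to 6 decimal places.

0: u=-1.355936 w=3.460510

k=0: b·v=21.9×0.318=6.964200; √(2b)=6.618157; u=(6.964200+(-15.938))/6.618157=-1.355936, w=(6.964200−(-15.938))/6.618157=3.460510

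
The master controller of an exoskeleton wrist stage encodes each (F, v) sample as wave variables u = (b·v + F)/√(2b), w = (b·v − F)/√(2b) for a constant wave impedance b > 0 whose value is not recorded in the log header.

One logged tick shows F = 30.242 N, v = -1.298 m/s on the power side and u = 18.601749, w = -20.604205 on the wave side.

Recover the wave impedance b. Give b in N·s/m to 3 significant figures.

b = 1.19 N·s/m

u + w = -2.002456;  u + w = √(2b)·v, so √(2b) = -2.002456/(-1.298) = 1.542724.
b = (√(2b))²/2 = 2.379998/2 = 1.189999.
(Check via u − w = 2F/√(2b): u − w = 39.205954, 2F/√(2b) = 39.205971.)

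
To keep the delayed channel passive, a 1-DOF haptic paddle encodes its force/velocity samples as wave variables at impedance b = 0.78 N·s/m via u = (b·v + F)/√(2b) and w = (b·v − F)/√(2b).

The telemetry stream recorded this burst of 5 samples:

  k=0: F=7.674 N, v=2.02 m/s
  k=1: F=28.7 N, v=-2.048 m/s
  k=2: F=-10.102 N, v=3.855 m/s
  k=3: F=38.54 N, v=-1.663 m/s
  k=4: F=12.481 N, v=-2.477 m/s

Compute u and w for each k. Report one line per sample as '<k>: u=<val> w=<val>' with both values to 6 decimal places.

k=0: b·v=0.78×2.02=1.575600; √(2b)=1.249000; u=(1.575600+7.674)/1.249000=7.405607, w=(1.575600−7.674)/1.249000=-4.882628
k=1: b·v=0.78×(-2.048)=-1.597440; √(2b)=1.249000; u=(-1.597440+28.7)/1.249000=21.699414, w=(-1.597440−28.7)/1.249000=-24.257366
k=2: b·v=0.78×3.855=3.006900; √(2b)=1.249000; u=(3.006900+(-10.102))/1.249000=-5.680626, w=(3.006900−(-10.102))/1.249000=10.495520
k=3: b·v=0.78×(-1.663)=-1.297140; √(2b)=1.249000; u=(-1.297140+38.54)/1.249000=29.818152, w=(-1.297140−38.54)/1.249000=-31.895238
k=4: b·v=0.78×(-2.477)=-1.932060; √(2b)=1.249000; u=(-1.932060+12.481)/1.249000=8.445911, w=(-1.932060−12.481)/1.249000=-11.539683

0: u=7.405607 w=-4.882628
1: u=21.699414 w=-24.257366
2: u=-5.680626 w=10.495520
3: u=29.818152 w=-31.895238
4: u=8.445911 w=-11.539683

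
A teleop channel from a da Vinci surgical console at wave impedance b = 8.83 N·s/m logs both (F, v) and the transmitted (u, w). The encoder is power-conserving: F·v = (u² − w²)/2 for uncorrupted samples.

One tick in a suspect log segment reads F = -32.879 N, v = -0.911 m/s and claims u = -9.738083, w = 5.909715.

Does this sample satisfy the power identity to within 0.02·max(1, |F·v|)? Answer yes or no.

F·v = (-32.879)×(-0.911) = 29.952769 W.
(u² − w²)/2 = (94.830261 − 34.924731)/2 = 29.952765 W.
|Δ| = 0.000004;  2% of max(1, |F·v|) = 0.599055.

yes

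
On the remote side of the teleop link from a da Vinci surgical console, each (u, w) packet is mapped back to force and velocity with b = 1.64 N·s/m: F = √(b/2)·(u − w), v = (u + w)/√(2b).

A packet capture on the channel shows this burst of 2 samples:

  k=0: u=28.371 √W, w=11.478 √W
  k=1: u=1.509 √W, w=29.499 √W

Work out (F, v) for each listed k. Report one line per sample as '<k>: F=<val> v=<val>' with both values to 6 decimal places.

k=0: u−w=16.893000, u+w=39.849000; √(b/2)=0.905539, √(2b)=1.811077; F=0.905539×16.893=15.297262, v=39.849000/1.811077=22.002929
k=1: u−w=-27.990000, u+w=31.008000; √(b/2)=0.905539, √(2b)=1.811077; F=0.905539×(-27.99)=-25.346023, v=31.008000/1.811077=17.121304

0: F=15.297262 v=22.002929
1: F=-25.346023 v=17.121304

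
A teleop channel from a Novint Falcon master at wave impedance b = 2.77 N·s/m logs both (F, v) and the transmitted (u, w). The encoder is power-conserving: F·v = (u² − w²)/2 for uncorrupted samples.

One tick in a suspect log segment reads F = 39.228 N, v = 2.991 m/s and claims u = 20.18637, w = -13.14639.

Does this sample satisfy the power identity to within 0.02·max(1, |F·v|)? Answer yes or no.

yes

F·v = 39.228×2.991 = 117.3309 W.
(u² − w²)/2 = (407.4895 − 172.8276)/2 = 117.3310 W.
|Δ| = 0.0000;  2% of max(1, |F·v|) = 2.3466.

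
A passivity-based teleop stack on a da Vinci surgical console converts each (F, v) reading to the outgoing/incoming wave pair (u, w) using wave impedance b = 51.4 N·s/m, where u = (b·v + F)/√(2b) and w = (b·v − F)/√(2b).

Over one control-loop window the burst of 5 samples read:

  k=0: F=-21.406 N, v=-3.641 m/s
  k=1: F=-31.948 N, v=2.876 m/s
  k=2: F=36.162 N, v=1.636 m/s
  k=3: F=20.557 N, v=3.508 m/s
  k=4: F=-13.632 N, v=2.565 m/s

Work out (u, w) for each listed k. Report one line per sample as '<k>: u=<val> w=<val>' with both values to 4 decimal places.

0: u=-20.5694 w=-16.3469
1: u=11.4289 w=17.7309
2: u=11.8603 w=4.7271
3: u=19.8114 w=15.7564
4: u=11.6588 w=14.3478

k=0: b·v=51.4×(-3.641)=-187.1474; √(2b)=10.1390; u=(-187.1474+(-21.406))/10.1390=-20.5694, w=(-187.1474−(-21.406))/10.1390=-16.3469
k=1: b·v=51.4×2.876=147.8264; √(2b)=10.1390; u=(147.8264+(-31.948))/10.1390=11.4289, w=(147.8264−(-31.948))/10.1390=17.7309
k=2: b·v=51.4×1.636=84.0904; √(2b)=10.1390; u=(84.0904+36.162)/10.1390=11.8603, w=(84.0904−36.162)/10.1390=4.7271
k=3: b·v=51.4×3.508=180.3112; √(2b)=10.1390; u=(180.3112+20.557)/10.1390=19.8114, w=(180.3112−20.557)/10.1390=15.7564
k=4: b·v=51.4×2.565=131.8410; √(2b)=10.1390; u=(131.8410+(-13.632))/10.1390=11.6588, w=(131.8410−(-13.632))/10.1390=14.3478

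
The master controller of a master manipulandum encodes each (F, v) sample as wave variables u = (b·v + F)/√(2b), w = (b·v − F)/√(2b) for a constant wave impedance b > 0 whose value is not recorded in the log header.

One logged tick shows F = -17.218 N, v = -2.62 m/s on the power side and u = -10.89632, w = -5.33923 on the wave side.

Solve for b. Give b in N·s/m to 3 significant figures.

b = 19.2 N·s/m

u + w = -16.23555;  u + w = √(2b)·v, so √(2b) = -16.23555/(-2.62) = 6.19677.
b = (√(2b))²/2 = 38.40002/2 = 19.20001.
(Check via u − w = 2F/√(2b): u − w = -5.55709, 2F/√(2b) = -5.55708.)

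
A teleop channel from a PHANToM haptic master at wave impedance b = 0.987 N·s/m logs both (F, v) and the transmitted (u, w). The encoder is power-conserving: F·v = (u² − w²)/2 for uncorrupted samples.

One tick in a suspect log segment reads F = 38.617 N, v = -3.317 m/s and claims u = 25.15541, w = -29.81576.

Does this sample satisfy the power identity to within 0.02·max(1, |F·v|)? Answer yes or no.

F·v = 38.617×(-3.317) = -128.09259 W.
(u² − w²)/2 = (632.79465 − 888.97954)/2 = -128.09245 W.
|Δ| = 0.00014;  2% of max(1, |F·v|) = 2.56185.

yes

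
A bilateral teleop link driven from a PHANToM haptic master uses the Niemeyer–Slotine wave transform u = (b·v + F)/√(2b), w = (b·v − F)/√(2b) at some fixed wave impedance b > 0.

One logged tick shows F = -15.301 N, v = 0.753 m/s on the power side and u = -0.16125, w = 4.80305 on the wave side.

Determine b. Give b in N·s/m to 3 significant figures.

u + w = 4.64180;  u + w = √(2b)·v, so √(2b) = 4.64180/0.753 = 6.16441.
b = (√(2b))²/2 = 37.99994/2 = 18.99997.
(Check via u − w = 2F/√(2b): u − w = -4.96430, 2F/√(2b) = -4.96430.)

b = 19 N·s/m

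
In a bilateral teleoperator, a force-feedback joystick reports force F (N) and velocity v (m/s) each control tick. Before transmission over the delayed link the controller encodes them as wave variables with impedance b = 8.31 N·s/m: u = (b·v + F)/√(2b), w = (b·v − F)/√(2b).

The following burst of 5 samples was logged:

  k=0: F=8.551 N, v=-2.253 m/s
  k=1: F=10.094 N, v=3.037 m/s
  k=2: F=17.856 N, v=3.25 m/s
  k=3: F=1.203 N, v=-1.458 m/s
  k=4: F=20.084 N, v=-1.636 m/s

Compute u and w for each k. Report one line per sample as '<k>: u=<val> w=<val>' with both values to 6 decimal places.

k=0: b·v=8.31×(-2.253)=-18.722430; √(2b)=4.076763; u=(-18.722430+8.551)/4.076763=-2.494977, w=(-18.722430−8.551)/4.076763=-6.689971
k=1: b·v=8.31×3.037=25.237470; √(2b)=4.076763; u=(25.237470+10.094)/4.076763=8.666549, w=(25.237470−10.094)/4.076763=3.714582
k=2: b·v=8.31×3.25=27.007500; √(2b)=4.076763; u=(27.007500+17.856)/4.076763=11.004686, w=(27.007500−17.856)/4.076763=2.244795
k=3: b·v=8.31×(-1.458)=-12.115980; √(2b)=4.076763; u=(-12.115980+1.203)/4.076763=-2.676874, w=(-12.115980−1.203)/4.076763=-3.267048
k=4: b·v=8.31×(-1.636)=-13.595160; √(2b)=4.076763; u=(-13.595160+20.084)/4.076763=1.591665, w=(-13.595160−20.084)/4.076763=-8.261250

0: u=-2.494977 w=-6.689971
1: u=8.666549 w=3.714582
2: u=11.004686 w=2.244795
3: u=-2.676874 w=-3.267048
4: u=1.591665 w=-8.261250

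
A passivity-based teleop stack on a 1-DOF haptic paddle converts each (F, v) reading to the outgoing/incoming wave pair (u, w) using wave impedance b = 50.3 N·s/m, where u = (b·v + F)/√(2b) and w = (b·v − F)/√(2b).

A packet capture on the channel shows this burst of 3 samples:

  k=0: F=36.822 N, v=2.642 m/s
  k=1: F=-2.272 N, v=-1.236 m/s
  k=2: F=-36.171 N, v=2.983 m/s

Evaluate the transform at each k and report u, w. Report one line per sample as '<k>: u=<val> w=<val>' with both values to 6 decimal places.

0: u=16.920774 w=9.578368
1: u=-6.425034 w=-5.971991
2: u=11.353381 w=18.565975

k=0: b·v=50.3×2.642=132.892600; √(2b)=10.029955; u=(132.892600+36.822)/10.029955=16.920774, w=(132.892600−36.822)/10.029955=9.578368
k=1: b·v=50.3×(-1.236)=-62.170800; √(2b)=10.029955; u=(-62.170800+(-2.272))/10.029955=-6.425034, w=(-62.170800−(-2.272))/10.029955=-5.971991
k=2: b·v=50.3×2.983=150.044900; √(2b)=10.029955; u=(150.044900+(-36.171))/10.029955=11.353381, w=(150.044900−(-36.171))/10.029955=18.565975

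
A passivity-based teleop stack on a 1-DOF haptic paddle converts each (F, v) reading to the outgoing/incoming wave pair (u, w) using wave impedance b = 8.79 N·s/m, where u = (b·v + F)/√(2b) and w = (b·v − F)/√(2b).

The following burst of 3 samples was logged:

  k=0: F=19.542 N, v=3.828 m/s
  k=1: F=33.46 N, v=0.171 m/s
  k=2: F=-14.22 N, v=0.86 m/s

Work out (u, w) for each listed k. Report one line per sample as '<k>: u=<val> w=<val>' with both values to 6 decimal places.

0: u=12.685907 w=3.364327
1: u=8.338739 w=-7.621761
2: u=-1.588561 w=5.194413

k=0: b·v=8.79×3.828=33.648120; √(2b)=4.192851; u=(33.648120+19.542)/4.192851=12.685907, w=(33.648120−19.542)/4.192851=3.364327
k=1: b·v=8.79×0.171=1.503090; √(2b)=4.192851; u=(1.503090+33.46)/4.192851=8.338739, w=(1.503090−33.46)/4.192851=-7.621761
k=2: b·v=8.79×0.86=7.559400; √(2b)=4.192851; u=(7.559400+(-14.22))/4.192851=-1.588561, w=(7.559400−(-14.22))/4.192851=5.194413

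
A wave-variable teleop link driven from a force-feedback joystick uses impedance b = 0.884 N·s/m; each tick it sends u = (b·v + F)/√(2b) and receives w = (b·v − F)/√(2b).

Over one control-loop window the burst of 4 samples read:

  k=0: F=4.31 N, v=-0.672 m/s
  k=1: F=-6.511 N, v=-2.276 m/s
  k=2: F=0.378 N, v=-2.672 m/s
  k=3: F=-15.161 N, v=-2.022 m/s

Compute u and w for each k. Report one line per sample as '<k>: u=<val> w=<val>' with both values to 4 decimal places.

0: u=2.7947 w=-3.6882
1: u=-6.4099 w=3.3836
2: u=-1.4921 w=-2.0607
3: u=-12.7464 w=10.0579

k=0: b·v=0.884×(-0.672)=-0.5940; √(2b)=1.3297; u=(-0.5940+4.31)/1.3297=2.7947, w=(-0.5940−4.31)/1.3297=-3.6882
k=1: b·v=0.884×(-2.276)=-2.0120; √(2b)=1.3297; u=(-2.0120+(-6.511))/1.3297=-6.4099, w=(-2.0120−(-6.511))/1.3297=3.3836
k=2: b·v=0.884×(-2.672)=-2.3620; √(2b)=1.3297; u=(-2.3620+0.378)/1.3297=-1.4921, w=(-2.3620−0.378)/1.3297=-2.0607
k=3: b·v=0.884×(-2.022)=-1.7874; √(2b)=1.3297; u=(-1.7874+(-15.161))/1.3297=-12.7464, w=(-1.7874−(-15.161))/1.3297=10.0579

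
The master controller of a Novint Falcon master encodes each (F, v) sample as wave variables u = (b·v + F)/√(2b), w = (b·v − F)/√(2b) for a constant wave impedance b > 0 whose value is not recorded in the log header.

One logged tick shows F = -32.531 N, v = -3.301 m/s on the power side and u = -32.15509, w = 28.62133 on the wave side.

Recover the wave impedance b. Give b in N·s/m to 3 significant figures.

u + w = -3.5338;  u + w = √(2b)·v, so √(2b) = -3.5338/(-3.301) = 1.0705.
b = (√(2b))²/2 = 1.1460/2 = 0.5730.
(Check via u − w = 2F/√(2b): u − w = -60.7764, 2F/√(2b) = -60.7765.)

b = 0.573 N·s/m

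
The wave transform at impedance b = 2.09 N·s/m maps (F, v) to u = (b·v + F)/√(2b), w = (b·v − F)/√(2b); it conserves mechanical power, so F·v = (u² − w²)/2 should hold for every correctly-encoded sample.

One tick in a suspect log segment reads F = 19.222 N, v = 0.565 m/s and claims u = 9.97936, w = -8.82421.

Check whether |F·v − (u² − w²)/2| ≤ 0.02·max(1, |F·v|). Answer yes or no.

yes

F·v = 19.222×0.565 = 10.8604 W.
(u² − w²)/2 = (99.5876 − 77.8667)/2 = 10.8605 W.
|Δ| = 0.0000;  2% of max(1, |F·v|) = 0.2172.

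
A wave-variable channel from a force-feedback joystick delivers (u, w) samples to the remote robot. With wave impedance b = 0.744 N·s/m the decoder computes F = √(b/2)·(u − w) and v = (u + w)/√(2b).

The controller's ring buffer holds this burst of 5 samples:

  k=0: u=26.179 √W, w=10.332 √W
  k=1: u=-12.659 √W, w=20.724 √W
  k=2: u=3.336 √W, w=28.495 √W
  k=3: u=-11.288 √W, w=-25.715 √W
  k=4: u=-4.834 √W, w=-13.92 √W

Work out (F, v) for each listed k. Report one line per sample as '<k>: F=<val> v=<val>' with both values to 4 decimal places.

k=0: u−w=15.8470, u+w=36.5110; √(b/2)=0.6099, √(2b)=1.2198; F=0.6099×15.847=9.6654, v=36.5110/1.2198=29.9311
k=1: u−w=-33.3830, u+w=8.0650; √(b/2)=0.6099, √(2b)=1.2198; F=0.6099×(-33.383)=-20.3609, v=8.0650/1.2198=6.6115
k=2: u−w=-25.1590, u+w=31.8310; √(b/2)=0.6099, √(2b)=1.2198; F=0.6099×(-25.159)=-15.3449, v=31.8310/1.2198=26.0945
k=3: u−w=14.4270, u+w=-37.0030; √(b/2)=0.6099, √(2b)=1.2198; F=0.6099×14.427=8.7993, v=-37.0030/1.2198=-30.3344
k=4: u−w=9.0860, u+w=-18.7540; √(b/2)=0.6099, √(2b)=1.2198; F=0.6099×9.086=5.5417, v=-18.7540/1.2198=-15.3742

0: F=9.6654 v=29.9311
1: F=-20.3609 v=6.6115
2: F=-15.3449 v=26.0945
3: F=8.7993 v=-30.3344
4: F=5.5417 v=-15.3742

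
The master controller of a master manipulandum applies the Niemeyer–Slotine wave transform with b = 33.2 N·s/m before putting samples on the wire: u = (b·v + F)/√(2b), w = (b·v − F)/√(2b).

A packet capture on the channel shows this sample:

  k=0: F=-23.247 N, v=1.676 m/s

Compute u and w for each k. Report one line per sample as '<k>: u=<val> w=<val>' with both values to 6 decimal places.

k=0: b·v=33.2×1.676=55.643200; √(2b)=8.148620; u=(55.643200+(-23.247))/8.148620=3.975667, w=(55.643200−(-23.247))/8.148620=9.681419

0: u=3.975667 w=9.681419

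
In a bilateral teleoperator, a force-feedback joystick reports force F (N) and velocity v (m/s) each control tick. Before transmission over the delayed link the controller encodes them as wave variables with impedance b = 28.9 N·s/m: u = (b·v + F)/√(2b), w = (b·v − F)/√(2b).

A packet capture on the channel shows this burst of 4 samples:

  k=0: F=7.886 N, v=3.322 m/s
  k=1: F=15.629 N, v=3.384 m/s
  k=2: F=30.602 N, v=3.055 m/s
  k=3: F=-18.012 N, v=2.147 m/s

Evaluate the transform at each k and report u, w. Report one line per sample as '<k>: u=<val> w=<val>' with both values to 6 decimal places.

k=0: b·v=28.9×3.322=96.005800; √(2b)=7.602631; u=(96.005800+7.886)/7.602631=13.665243, w=(96.005800−7.886)/7.602631=11.590698
k=1: b·v=28.9×3.384=97.797600; √(2b)=7.602631; u=(97.797600+15.629)/7.602631=14.919388, w=(97.797600−15.629)/7.602631=10.807916
k=2: b·v=28.9×3.055=88.289500; √(2b)=7.602631; u=(88.289500+30.602)/7.602631=15.638204, w=(88.289500−30.602)/7.602631=7.587834
k=3: b·v=28.9×2.147=62.048300; √(2b)=7.602631; u=(62.048300+(-18.012))/7.602631=5.792245, w=(62.048300−(-18.012))/7.602631=10.530604

0: u=13.665243 w=11.590698
1: u=14.919388 w=10.807916
2: u=15.638204 w=7.587834
3: u=5.792245 w=10.530604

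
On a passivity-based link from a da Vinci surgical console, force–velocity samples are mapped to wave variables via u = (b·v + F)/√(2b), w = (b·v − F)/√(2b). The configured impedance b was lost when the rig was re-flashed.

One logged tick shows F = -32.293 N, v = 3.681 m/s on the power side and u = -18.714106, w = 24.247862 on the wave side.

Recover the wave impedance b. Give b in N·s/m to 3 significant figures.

u + w = 5.533756;  u + w = √(2b)·v, so √(2b) = 5.533756/3.681 = 1.503330.
b = (√(2b))²/2 = 2.260000/2 = 1.130000.
(Check via u − w = 2F/√(2b): u − w = -42.961968, 2F/√(2b) = -42.961971.)

b = 1.13 N·s/m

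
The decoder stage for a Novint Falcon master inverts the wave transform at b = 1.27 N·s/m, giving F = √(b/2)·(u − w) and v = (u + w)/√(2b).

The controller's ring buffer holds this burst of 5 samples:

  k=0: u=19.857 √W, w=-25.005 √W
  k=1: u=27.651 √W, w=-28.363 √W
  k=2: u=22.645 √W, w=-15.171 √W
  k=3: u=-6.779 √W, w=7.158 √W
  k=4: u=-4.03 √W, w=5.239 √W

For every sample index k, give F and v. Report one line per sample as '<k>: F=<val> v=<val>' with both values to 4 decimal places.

0: F=35.7491 v=-3.2301
1: F=44.6358 v=-0.4467
2: F=30.1344 v=4.6896
3: F=-11.1060 v=0.2378
4: F=-7.3862 v=0.7586

k=0: u−w=44.8620, u+w=-5.1480; √(b/2)=0.7969, √(2b)=1.5937; F=0.7969×44.862=35.7491, v=-5.1480/1.5937=-3.2301
k=1: u−w=56.0140, u+w=-0.7120; √(b/2)=0.7969, √(2b)=1.5937; F=0.7969×56.014=44.6358, v=-0.7120/1.5937=-0.4467
k=2: u−w=37.8160, u+w=7.4740; √(b/2)=0.7969, √(2b)=1.5937; F=0.7969×37.816=30.1344, v=7.4740/1.5937=4.6896
k=3: u−w=-13.9370, u+w=0.3790; √(b/2)=0.7969, √(2b)=1.5937; F=0.7969×(-13.937)=-11.1060, v=0.3790/1.5937=0.2378
k=4: u−w=-9.2690, u+w=1.2090; √(b/2)=0.7969, √(2b)=1.5937; F=0.7969×(-9.269)=-7.3862, v=1.2090/1.5937=0.7586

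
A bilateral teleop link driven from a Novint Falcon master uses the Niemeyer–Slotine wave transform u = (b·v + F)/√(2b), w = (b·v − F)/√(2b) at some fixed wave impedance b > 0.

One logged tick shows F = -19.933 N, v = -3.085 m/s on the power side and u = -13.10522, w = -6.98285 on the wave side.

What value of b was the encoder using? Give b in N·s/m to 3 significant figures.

u + w = -20.08807;  u + w = √(2b)·v, so √(2b) = -20.08807/(-3.085) = 6.51153.
b = (√(2b))²/2 = 42.40002/2 = 21.20001.
(Check via u − w = 2F/√(2b): u − w = -6.12237, 2F/√(2b) = -6.12237.)

b = 21.2 N·s/m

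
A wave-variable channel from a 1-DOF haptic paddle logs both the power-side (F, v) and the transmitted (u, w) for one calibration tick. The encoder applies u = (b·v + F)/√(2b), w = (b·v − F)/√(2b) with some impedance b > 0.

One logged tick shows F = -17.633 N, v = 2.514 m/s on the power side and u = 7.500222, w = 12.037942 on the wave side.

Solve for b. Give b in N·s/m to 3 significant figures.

u + w = 19.538164;  u + w = √(2b)·v, so √(2b) = 19.538164/2.514 = 7.771744.
b = (√(2b))²/2 = 60.400002/2 = 30.200001.
(Check via u − w = 2F/√(2b): u − w = -4.537720, 2F/√(2b) = -4.537720.)

b = 30.2 N·s/m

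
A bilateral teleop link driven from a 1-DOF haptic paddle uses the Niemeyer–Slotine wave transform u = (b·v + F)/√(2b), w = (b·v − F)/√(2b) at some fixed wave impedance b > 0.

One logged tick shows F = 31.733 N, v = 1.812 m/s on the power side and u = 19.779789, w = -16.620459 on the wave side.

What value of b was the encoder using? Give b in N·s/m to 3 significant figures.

b = 1.52 N·s/m

u + w = 3.159330;  u + w = √(2b)·v, so √(2b) = 3.159330/1.812 = 1.743560.
b = (√(2b))²/2 = 3.040000/2 = 1.520000.
(Check via u − w = 2F/√(2b): u − w = 36.400248, 2F/√(2b) = 36.400247.)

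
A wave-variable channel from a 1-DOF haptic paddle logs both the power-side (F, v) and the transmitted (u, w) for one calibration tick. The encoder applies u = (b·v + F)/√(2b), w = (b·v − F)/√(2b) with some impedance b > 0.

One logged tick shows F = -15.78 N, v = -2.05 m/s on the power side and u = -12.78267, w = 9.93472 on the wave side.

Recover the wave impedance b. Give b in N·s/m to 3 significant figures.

b = 0.965 N·s/m

u + w = -2.8479;  u + w = √(2b)·v, so √(2b) = -2.8479/(-2.05) = 1.3892.
b = (√(2b))²/2 = 1.9300/2 = 0.9650.
(Check via u − w = 2F/√(2b): u − w = -22.7174, 2F/√(2b) = -22.7174.)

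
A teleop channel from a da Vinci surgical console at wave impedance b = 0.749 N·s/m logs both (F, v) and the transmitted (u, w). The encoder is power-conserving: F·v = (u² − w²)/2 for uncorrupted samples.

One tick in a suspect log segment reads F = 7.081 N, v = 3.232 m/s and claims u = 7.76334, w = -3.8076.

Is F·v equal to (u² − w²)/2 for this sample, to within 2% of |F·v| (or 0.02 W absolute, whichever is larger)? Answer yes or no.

yes

F·v = 7.081×3.232 = 22.8858 W.
(u² − w²)/2 = (60.2694 − 14.4978)/2 = 22.8858 W.
|Δ| = 0.0000;  2% of max(1, |F·v|) = 0.4577.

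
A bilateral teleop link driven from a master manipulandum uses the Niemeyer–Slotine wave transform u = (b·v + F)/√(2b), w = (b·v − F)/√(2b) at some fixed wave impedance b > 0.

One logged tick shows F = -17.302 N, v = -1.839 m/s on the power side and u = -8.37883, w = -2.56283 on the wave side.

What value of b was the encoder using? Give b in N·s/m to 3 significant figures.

u + w = -10.9417;  u + w = √(2b)·v, so √(2b) = -10.9417/(-1.839) = 5.9498.
b = (√(2b))²/2 = 35.4000/2 = 17.7000.
(Check via u − w = 2F/√(2b): u − w = -5.8160, 2F/√(2b) = -5.8160.)

b = 17.7 N·s/m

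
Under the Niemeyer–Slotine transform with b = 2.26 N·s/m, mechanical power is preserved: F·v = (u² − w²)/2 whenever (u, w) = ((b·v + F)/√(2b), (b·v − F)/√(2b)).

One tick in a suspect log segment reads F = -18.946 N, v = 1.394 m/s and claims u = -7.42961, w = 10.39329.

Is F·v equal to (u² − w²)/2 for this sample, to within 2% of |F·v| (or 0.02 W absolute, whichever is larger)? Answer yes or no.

yes

F·v = (-18.946)×1.394 = -26.41072 W.
(u² − w²)/2 = (55.19910 − 108.02048)/2 = -26.41069 W.
|Δ| = 0.00004;  2% of max(1, |F·v|) = 0.52821.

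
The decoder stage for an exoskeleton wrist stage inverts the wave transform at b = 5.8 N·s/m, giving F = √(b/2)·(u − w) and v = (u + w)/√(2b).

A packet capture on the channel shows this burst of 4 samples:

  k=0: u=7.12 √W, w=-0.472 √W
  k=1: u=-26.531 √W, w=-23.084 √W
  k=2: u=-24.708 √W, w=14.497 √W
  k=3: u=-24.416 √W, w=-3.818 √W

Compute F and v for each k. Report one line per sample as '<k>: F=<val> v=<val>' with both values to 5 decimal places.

0: F=12.92871 v=1.95192
1: F=-5.87003 v=-14.56747
2: F=-66.76371 v=-2.99805
3: F=-35.07713 v=-8.28979

k=0: u−w=7.59200, u+w=6.64800; √(b/2)=1.70294, √(2b)=3.40588; F=1.70294×7.592=12.92871, v=6.64800/3.40588=1.95192
k=1: u−w=-3.44700, u+w=-49.61500; √(b/2)=1.70294, √(2b)=3.40588; F=1.70294×(-3.447)=-5.87003, v=-49.61500/3.40588=-14.56747
k=2: u−w=-39.20500, u+w=-10.21100; √(b/2)=1.70294, √(2b)=3.40588; F=1.70294×(-39.205)=-66.76371, v=-10.21100/3.40588=-2.99805
k=3: u−w=-20.59800, u+w=-28.23400; √(b/2)=1.70294, √(2b)=3.40588; F=1.70294×(-20.598)=-35.07713, v=-28.23400/3.40588=-8.28979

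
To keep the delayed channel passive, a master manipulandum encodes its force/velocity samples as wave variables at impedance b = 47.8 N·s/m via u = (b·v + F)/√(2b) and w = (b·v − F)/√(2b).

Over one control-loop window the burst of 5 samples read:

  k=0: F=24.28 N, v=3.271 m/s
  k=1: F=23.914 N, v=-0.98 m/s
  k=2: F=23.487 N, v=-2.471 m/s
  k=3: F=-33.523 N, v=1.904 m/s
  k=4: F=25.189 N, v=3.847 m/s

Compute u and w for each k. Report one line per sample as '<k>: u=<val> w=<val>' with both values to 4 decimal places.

0: u=18.4744 w=13.5079
1: u=-2.3452 w=-7.2368
2: u=-9.6780 w=-14.4823
3: u=5.8796 w=12.7368
4: u=21.3833 w=16.2309

k=0: b·v=47.8×3.271=156.3538; √(2b)=9.7775; u=(156.3538+24.28)/9.7775=18.4744, w=(156.3538−24.28)/9.7775=13.5079
k=1: b·v=47.8×(-0.98)=-46.8440; √(2b)=9.7775; u=(-46.8440+23.914)/9.7775=-2.3452, w=(-46.8440−23.914)/9.7775=-7.2368
k=2: b·v=47.8×(-2.471)=-118.1138; √(2b)=9.7775; u=(-118.1138+23.487)/9.7775=-9.6780, w=(-118.1138−23.487)/9.7775=-14.4823
k=3: b·v=47.8×1.904=91.0112; √(2b)=9.7775; u=(91.0112+(-33.523))/9.7775=5.8796, w=(91.0112−(-33.523))/9.7775=12.7368
k=4: b·v=47.8×3.847=183.8866; √(2b)=9.7775; u=(183.8866+25.189)/9.7775=21.3833, w=(183.8866−25.189)/9.7775=16.2309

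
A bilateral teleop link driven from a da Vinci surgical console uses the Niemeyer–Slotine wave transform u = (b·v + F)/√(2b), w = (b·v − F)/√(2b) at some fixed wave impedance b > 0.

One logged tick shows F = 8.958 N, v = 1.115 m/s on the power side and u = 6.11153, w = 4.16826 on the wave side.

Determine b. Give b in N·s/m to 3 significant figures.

u + w = 10.27979;  u + w = √(2b)·v, so √(2b) = 10.27979/1.115 = 9.21954.
b = (√(2b))²/2 = 84.99997/2 = 42.49998.
(Check via u − w = 2F/√(2b): u − w = 1.94327, 2F/√(2b) = 1.94326.)

b = 42.5 N·s/m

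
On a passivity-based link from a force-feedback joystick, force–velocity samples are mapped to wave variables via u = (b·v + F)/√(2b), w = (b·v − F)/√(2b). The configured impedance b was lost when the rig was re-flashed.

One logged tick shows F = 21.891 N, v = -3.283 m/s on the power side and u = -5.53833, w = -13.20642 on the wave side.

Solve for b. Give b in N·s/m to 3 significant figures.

b = 16.3 N·s/m

u + w = -18.74475;  u + w = √(2b)·v, so √(2b) = -18.74475/(-3.283) = 5.70964.
b = (√(2b))²/2 = 32.60000/2 = 16.30000.
(Check via u − w = 2F/√(2b): u − w = 7.66809, 2F/√(2b) = 7.66808.)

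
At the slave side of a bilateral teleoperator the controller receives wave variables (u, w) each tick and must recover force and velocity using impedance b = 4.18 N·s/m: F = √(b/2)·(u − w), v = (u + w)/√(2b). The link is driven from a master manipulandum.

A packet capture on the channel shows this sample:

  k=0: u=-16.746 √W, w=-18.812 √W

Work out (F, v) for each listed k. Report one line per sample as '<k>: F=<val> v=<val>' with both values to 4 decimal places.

0: F=2.9868 v=-12.2980

k=0: u−w=2.0660, u+w=-35.5580; √(b/2)=1.4457, √(2b)=2.8914; F=1.4457×2.066=2.9868, v=-35.5580/2.8914=-12.2980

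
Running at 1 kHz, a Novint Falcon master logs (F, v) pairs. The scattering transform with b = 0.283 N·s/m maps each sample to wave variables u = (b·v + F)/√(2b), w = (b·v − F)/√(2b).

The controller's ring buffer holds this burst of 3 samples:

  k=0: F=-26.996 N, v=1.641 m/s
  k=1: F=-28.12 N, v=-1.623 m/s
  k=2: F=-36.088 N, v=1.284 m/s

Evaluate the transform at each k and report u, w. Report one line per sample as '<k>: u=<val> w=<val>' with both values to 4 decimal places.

0: u=-35.2659 w=36.5005
1: u=-37.9877 w=36.7667
2: u=-47.4853 w=48.4513

k=0: b·v=0.283×1.641=0.4644; √(2b)=0.7523; u=(0.4644+(-26.996))/0.7523=-35.2659, w=(0.4644−(-26.996))/0.7523=36.5005
k=1: b·v=0.283×(-1.623)=-0.4593; √(2b)=0.7523; u=(-0.4593+(-28.12))/0.7523=-37.9877, w=(-0.4593−(-28.12))/0.7523=36.7667
k=2: b·v=0.283×1.284=0.3634; √(2b)=0.7523; u=(0.3634+(-36.088))/0.7523=-47.4853, w=(0.3634−(-36.088))/0.7523=48.4513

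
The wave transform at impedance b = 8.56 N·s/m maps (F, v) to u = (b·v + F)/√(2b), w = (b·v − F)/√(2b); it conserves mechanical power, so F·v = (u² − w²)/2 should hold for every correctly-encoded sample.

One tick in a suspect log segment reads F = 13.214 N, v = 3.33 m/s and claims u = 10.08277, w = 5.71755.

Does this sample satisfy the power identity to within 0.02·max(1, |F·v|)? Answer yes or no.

no

F·v = 13.214×3.33 = 44.0026 W.
(u² − w²)/2 = (101.6623 − 32.6904)/2 = 34.4859 W.
|Δ| = 9.5167;  2% of max(1, |F·v|) = 0.8801.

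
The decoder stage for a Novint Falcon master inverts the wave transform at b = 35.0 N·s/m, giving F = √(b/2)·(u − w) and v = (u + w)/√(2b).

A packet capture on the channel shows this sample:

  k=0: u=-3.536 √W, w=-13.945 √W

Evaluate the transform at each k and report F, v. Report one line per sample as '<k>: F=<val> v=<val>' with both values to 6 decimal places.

k=0: u−w=10.409000, u+w=-17.481000; √(b/2)=4.183300, √(2b)=8.366600; F=4.183300×10.409=43.543971, v=-17.481000/8.366600=-2.089379

0: F=43.543971 v=-2.089379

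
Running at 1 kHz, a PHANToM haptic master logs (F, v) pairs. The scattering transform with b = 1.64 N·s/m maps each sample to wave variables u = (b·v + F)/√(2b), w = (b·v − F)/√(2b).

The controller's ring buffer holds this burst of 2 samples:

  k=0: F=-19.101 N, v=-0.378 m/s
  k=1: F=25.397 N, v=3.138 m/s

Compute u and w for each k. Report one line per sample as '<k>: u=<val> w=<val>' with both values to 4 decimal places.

k=0: b·v=1.64×(-0.378)=-0.6199; √(2b)=1.8111; u=(-0.6199+(-19.101))/1.8111=-10.8891, w=(-0.6199−(-19.101))/1.8111=10.2045
k=1: b·v=1.64×3.138=5.1463; √(2b)=1.8111; u=(5.1463+25.397)/1.8111=16.8647, w=(5.1463−25.397)/1.8111=-11.1816

0: u=-10.8891 w=10.2045
1: u=16.8647 w=-11.1816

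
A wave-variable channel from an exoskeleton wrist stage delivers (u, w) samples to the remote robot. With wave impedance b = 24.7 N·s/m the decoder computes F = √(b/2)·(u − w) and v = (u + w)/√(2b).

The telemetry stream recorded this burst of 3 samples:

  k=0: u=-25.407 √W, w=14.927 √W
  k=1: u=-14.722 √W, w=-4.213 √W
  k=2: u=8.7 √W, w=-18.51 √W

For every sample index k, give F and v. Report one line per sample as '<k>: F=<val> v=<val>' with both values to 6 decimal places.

k=0: u−w=-40.334000, u+w=-10.480000; √(b/2)=3.514257, √(2b)=7.028513; F=3.514257×(-40.334)=-141.744029, v=-10.480000/7.028513=-1.491069
k=1: u−w=-10.509000, u+w=-18.935000; √(b/2)=3.514257, √(2b)=7.028513; F=3.514257×(-10.509)=-36.931323, v=-18.935000/7.028513=-2.694026
k=2: u−w=27.210000, u+w=-9.810000; √(b/2)=3.514257, √(2b)=7.028513; F=3.514257×27.21=95.622924, v=-9.810000/7.028513=-1.395743

0: F=-141.744029 v=-1.491069
1: F=-36.931323 v=-2.694026
2: F=95.622924 v=-1.395743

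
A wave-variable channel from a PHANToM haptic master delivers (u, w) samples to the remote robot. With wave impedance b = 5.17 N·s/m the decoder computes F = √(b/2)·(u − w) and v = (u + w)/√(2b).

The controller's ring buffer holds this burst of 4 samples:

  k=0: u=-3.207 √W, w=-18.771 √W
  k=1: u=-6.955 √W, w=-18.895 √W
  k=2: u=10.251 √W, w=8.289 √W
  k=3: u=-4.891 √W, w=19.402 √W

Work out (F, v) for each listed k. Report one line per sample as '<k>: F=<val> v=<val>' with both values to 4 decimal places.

0: F=25.0237 v=-6.8348
1: F=19.1971 v=-8.0390
2: F=3.1545 v=5.7657
3: F=-39.0581 v=4.5127

k=0: u−w=15.5640, u+w=-21.9780; √(b/2)=1.6078, √(2b)=3.2156; F=1.6078×15.564=25.0237, v=-21.9780/3.2156=-6.8348
k=1: u−w=11.9400, u+w=-25.8500; √(b/2)=1.6078, √(2b)=3.2156; F=1.6078×11.94=19.1971, v=-25.8500/3.2156=-8.0390
k=2: u−w=1.9620, u+w=18.5400; √(b/2)=1.6078, √(2b)=3.2156; F=1.6078×1.962=3.1545, v=18.5400/3.2156=5.7657
k=3: u−w=-24.2930, u+w=14.5110; √(b/2)=1.6078, √(2b)=3.2156; F=1.6078×(-24.293)=-39.0581, v=14.5110/3.2156=4.5127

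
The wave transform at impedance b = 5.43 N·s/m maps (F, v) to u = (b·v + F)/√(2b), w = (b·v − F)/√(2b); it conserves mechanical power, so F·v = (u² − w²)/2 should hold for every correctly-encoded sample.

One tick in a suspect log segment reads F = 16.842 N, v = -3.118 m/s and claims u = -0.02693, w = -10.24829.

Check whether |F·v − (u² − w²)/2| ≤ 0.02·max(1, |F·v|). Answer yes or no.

yes

F·v = 16.842×(-3.118) = -52.5134 W.
(u² − w²)/2 = (0.0007 − 105.0274)/2 = -52.5134 W.
|Δ| = 0.0000;  2% of max(1, |F·v|) = 1.0503.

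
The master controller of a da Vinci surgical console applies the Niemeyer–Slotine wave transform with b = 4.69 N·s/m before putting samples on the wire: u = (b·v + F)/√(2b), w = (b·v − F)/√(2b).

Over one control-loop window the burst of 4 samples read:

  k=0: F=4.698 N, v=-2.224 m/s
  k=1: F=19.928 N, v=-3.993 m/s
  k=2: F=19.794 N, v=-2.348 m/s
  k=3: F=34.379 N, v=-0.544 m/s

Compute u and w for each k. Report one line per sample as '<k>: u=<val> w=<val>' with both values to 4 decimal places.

k=0: b·v=4.69×(-2.224)=-10.4306; √(2b)=3.0627; u=(-10.4306+4.698)/3.0627=-1.8717, w=(-10.4306−4.698)/3.0627=-4.9396
k=1: b·v=4.69×(-3.993)=-18.7272; √(2b)=3.0627; u=(-18.7272+19.928)/3.0627=0.3921, w=(-18.7272−19.928)/3.0627=-12.6214
k=2: b·v=4.69×(-2.348)=-11.0121; √(2b)=3.0627; u=(-11.0121+19.794)/3.0627=2.8674, w=(-11.0121−19.794)/3.0627=-10.0586
k=3: b·v=4.69×(-0.544)=-2.5514; √(2b)=3.0627; u=(-2.5514+34.379)/3.0627=10.3921, w=(-2.5514−34.379)/3.0627=-12.0582

0: u=-1.8717 w=-4.9396
1: u=0.3921 w=-12.6214
2: u=2.8674 w=-10.0586
3: u=10.3921 w=-12.0582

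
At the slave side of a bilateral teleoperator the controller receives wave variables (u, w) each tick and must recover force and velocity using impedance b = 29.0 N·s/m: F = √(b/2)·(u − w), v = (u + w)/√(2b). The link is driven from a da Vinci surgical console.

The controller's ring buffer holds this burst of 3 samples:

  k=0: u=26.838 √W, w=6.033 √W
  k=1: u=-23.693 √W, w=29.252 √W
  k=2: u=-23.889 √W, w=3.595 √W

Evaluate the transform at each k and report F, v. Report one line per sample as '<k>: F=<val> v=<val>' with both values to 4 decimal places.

k=0: u−w=20.8050, u+w=32.8710; √(b/2)=3.8079, √(2b)=7.6158; F=3.8079×20.805=79.2231, v=32.8710/7.6158=4.3162
k=1: u−w=-52.9450, u+w=5.5590; √(b/2)=3.8079, √(2b)=7.6158; F=3.8079×(-52.945)=-201.6086, v=5.5590/7.6158=0.7299
k=2: u−w=-27.4840, u+w=-20.2940; √(b/2)=3.8079, √(2b)=7.6158; F=3.8079×(-27.484)=-104.6560, v=-20.2940/7.6158=-2.6647

0: F=79.2231 v=4.3162
1: F=-201.6086 v=0.7299
2: F=-104.6560 v=-2.6647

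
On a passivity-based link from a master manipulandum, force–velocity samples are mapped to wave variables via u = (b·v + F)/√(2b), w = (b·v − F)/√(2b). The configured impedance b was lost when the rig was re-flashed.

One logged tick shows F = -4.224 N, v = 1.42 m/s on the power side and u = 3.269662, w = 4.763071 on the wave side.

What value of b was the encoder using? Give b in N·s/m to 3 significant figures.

b = 16 N·s/m

u + w = 8.032733;  u + w = √(2b)·v, so √(2b) = 8.032733/1.42 = 5.656854.
b = (√(2b))²/2 = 32.000000/2 = 16.000000.
(Check via u − w = 2F/√(2b): u − w = -1.493409, 2F/√(2b) = -1.493410.)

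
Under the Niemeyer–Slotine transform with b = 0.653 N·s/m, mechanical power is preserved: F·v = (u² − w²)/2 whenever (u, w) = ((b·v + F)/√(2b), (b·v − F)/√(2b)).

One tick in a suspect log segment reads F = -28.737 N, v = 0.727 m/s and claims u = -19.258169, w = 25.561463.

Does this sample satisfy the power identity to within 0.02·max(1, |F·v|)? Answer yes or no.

no

F·v = (-28.737)×0.727 = -20.891799 W.
(u² − w²)/2 = (370.877073 − 653.388391)/2 = -141.255659 W.
|Δ| = 120.363860;  2% of max(1, |F·v|) = 0.417836.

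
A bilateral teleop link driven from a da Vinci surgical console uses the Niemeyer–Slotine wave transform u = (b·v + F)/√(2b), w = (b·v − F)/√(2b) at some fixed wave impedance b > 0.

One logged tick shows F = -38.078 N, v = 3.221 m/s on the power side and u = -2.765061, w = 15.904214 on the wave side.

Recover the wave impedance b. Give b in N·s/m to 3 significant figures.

u + w = 13.139153;  u + w = √(2b)·v, so √(2b) = 13.139153/3.221 = 4.079215.
b = (√(2b))²/2 = 16.639999/2 = 8.319999.
(Check via u − w = 2F/√(2b): u − w = -18.669275, 2F/√(2b) = -18.669276.)

b = 8.32 N·s/m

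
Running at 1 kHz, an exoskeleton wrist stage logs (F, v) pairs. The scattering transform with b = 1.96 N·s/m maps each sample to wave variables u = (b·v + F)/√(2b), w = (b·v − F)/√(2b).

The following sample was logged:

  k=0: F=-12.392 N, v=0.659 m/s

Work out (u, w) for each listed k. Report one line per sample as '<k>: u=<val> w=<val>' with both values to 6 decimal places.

k=0: b·v=1.96×0.659=1.291640; √(2b)=1.979899; u=(1.291640+(-12.392))/1.979899=-5.606528, w=(1.291640−(-12.392))/1.979899=6.911282

0: u=-5.606528 w=6.911282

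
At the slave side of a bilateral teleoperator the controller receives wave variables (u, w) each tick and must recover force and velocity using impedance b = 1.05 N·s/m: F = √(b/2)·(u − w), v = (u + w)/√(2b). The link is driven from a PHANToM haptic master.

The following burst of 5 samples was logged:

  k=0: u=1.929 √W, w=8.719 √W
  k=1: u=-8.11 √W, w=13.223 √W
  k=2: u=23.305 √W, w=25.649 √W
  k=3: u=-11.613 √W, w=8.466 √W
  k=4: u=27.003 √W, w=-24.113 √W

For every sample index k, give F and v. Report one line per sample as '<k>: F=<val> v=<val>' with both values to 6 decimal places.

k=0: u−w=-6.790000, u+w=10.648000; √(b/2)=0.724569, √(2b)=1.449138; F=0.724569×(-6.79)=-4.919822, v=10.648000/1.449138=7.347818
k=1: u−w=-21.333000, u+w=5.113000; √(b/2)=0.724569, √(2b)=1.449138; F=0.724569×(-21.333)=-15.457227, v=5.113000/1.449138=3.528305
k=2: u−w=-2.344000, u+w=48.954000; √(b/2)=0.724569, √(2b)=1.449138; F=0.724569×(-2.344)=-1.698389, v=48.954000/1.449138=33.781469
k=3: u−w=-20.079000, u+w=-3.147000; √(b/2)=0.724569, √(2b)=1.449138; F=0.724569×(-20.079)=-14.548618, v=-3.147000/1.449138=-2.171636
k=4: u−w=51.116000, u+w=2.890000; √(b/2)=0.724569, √(2b)=1.449138; F=0.724569×51.116=37.037061, v=2.890000/1.449138=1.994289

0: F=-4.919822 v=7.347818
1: F=-15.457227 v=3.528305
2: F=-1.698389 v=33.781469
3: F=-14.548618 v=-2.171636
4: F=37.037061 v=1.994289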